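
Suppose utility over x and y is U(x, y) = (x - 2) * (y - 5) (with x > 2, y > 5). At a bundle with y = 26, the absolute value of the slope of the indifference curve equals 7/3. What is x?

x = 11

MU_x = (y−5), MU_y = (x−2).
MRS = (y−5)/(x−2).
Substitute y = 26: MRS = 21/(x − 2). Setting this equal to 7/3 gives x − 2 = 21/(7/3) = 9, so x = 11.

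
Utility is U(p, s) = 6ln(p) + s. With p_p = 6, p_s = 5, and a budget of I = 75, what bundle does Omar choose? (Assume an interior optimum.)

MU_p = 6/p, MU_s = 1.
MRS = 6/p ÷ 1.
Tangency: set MRS = p_p/p_s = 6/5 = 1.2.
MRS depends only on p: 6/p = 1.2 ⇒ p* = 6/1.2 = 5.
From the budget, 5·s = 75 − 6·5 = 45, so s* = 9.

p* = 5, s* = 9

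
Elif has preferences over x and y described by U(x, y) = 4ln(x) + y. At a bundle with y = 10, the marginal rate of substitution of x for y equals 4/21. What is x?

x = 21

MU_x = 4/x, MU_y = 1.
MRS = 4/x ÷ 1.
MRS depends only on x: 4/x = 4/21 ⇒ x = 4/(4/21) = 21.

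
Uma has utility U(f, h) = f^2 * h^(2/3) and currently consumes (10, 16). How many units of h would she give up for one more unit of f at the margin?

MRS = 4.8

MU_f = 2·f·h^(2/3) and MU_h = 2/3·f^2·h^(-1/3).
MRS = MU_f/MU_h = (3)·h/f.
At (10, 16): MRS = 4.8.
That is, one extra unit of f is worth 4.8 units of h at the margin.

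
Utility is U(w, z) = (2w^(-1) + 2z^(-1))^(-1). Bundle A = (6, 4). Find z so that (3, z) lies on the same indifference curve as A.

U depends on (w, z) only through S = 2w^(-1) + 2z^(-1), so equal utility means equal S. At (6, 4): S = 5/6.
With w = 3: 2·3^(-1) = 2/3, so 2z^(-1) = 5/6 − 2/3 = 1/6, i.e. z^(-1) = 1/12.
Hence z = 1/(1/12) = 12.
Check: U(3, 12) = 1.2.

z = 12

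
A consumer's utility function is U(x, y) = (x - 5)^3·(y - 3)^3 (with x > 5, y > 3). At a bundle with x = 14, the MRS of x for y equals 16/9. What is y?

y = 19

MU_x = 3·(x−5)^2·(y−3)^3, MU_y = 3·(x−5)^3·(y−3)^2.
MRS = (y−3)/(x−5).
Substitute x = 14: MRS = (y − 3)/9. Setting this equal to 16/9 gives y − 3 = (16/9)·9 = 16, so y = 19.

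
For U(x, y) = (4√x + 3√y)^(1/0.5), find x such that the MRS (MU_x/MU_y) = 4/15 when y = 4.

x = 100

For CES with ρ = 0.5, MRS = (4/3)·√(y/x).
Setting (4/3)·√(4/x) = 4/15 gives √(4/x) = 0.2, so 4/x = 1/25 and x = 100.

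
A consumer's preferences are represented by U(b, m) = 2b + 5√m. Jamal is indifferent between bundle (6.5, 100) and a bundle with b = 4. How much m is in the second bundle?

m = 121

U(6.5, 100) = 63.
Set U(4, m) = 63 and solve.
With b = 4: 5√m = 63 − 2·4 = 55, so √m = 11 and m = 121.
Check: U(4, 121) = 63.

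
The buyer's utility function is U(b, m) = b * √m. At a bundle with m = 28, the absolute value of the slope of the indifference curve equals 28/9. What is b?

MU_b = √m and MU_m = 0.5·b·m^(-0.5).
MRS = MU_b/MU_m = (2)·m/b.
Substitute m = 28: MRS = 56/b. Setting 56/b = 28/9 gives b = 56/(28/9) = 18.

b = 18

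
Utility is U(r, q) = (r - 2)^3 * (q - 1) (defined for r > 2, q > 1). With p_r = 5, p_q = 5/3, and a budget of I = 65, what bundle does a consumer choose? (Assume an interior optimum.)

MU_r = 3·(r−2)^2·(q−1), MU_q = (r−2)^3.
MRS = (3/1)·(q−1)/(r−2).
Tangency: set MRS = p_r/p_q = 5/(5/3) = 3.
So (3/1)·(q − 1)/(r − 2) = 3, i.e. (q − 1) = (r − 2).
Rewrite the budget in excess-of-subsistence terms: 5·(r − 2) + (5/3)·(q − 1) = 65 − 5·2 − (5/3)·1 = 160/3.
Substituting, (20/3)·(r − 2) = 160/3, so r − 2 = 8 and r* = 10.
Then q − 1 = 8, so q* = 9.

r* = 10, q* = 9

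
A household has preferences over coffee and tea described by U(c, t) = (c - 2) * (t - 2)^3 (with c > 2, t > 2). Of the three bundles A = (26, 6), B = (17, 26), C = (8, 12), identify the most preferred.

Bundle B

Evaluate utility at each bundle:
U(A) = 1536.
U(B) = 207360.
U(C) = 6000.
Highest utility is B, so B ≻ C ≻ A.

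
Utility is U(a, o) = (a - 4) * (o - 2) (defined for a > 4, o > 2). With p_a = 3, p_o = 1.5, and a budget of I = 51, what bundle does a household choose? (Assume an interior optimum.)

MU_a = (o−2), MU_o = (a−4).
MRS = (o−2)/(a−4).
Tangency: set MRS = p_a/p_o = 3/1.5 = 2.
So (o − 2)/(a − 4) = 2, i.e. (o − 2) = 2·(a − 4).
Rewrite the budget in excess-of-subsistence terms: 3·(a − 4) + 1.5·(o − 2) = 51 − 3·4 − 1.5·2 = 36.
Substituting, 6·(a − 4) = 36, so a − 4 = 6 and a* = 10.
Then o − 2 = 2·6 = 12, so o* = 14.

a* = 10, o* = 14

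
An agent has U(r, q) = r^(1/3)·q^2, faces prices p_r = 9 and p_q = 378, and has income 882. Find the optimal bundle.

r* = 14, q* = 2

MU_r = 1/3·r^(-2/3)·q^2 and MU_q = 2·r^(1/3)·q.
MRS = MU_r/MU_q = (1/6)·q/r.
Tangency: set MRS = p_r/p_q = 9/378 = 1/42.
So (1/6)·q/r = 1/42, i.e. q = (1/7)·r.
Substitute into the budget 9·r + 378·q = 882: 63·r = 882, so r* = 14.
Then q* = (1/7)·14 = 2.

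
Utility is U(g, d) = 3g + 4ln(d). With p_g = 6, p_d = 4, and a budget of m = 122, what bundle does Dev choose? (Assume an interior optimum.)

g* = 19, d* = 2

MU_g = 3, MU_d = 4/d.
MRS = 3 ÷ (4/d).
Tangency: set MRS = p_g/p_d = 6/4 = 1.5.
MRS depends only on d: 0.75·d = 1.5 ⇒ d* = 1.5/0.75 = 2.
From the budget, 6·g = 122 − 4·2 = 114, so g* = 19.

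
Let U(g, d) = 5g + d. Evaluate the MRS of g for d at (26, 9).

MRS = 5

MU_g = 5, MU_d = 1, so MRS = 5/1 = 5 at every bundle.
At (26, 9): MRS = 5.
So at (26, 9) the consumer would give up 5 units of d for one more unit of g.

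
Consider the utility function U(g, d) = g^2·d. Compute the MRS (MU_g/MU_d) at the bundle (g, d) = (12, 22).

MRS = 11/3

MU_g = 2·g·d and MU_d = g^2.
MRS = MU_g/MU_d = (2/1)·d/g.
At (12, 22): MRS = 11/3.
That is, one extra unit of g is worth 11/3 units of d at the margin.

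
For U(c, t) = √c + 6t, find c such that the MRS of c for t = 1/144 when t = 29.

c = 144

MU_c = 1/(2√c), MU_t = 6.
MRS = 1/(2√c) ÷ 6.
MRS depends only on c: (1/12)/√c = 1/144 ⇒ √c = (1/12)/(1/144) = 12 ⇒ c = 144.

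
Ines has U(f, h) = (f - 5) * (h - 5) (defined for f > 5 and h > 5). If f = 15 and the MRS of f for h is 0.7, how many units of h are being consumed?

h = 12

MU_f = (h−5), MU_h = (f−5).
MRS = (h−5)/(f−5).
Substitute f = 15: MRS = (h − 5)/10. Setting this equal to 0.7 gives h − 5 = 0.7·10 = 7, so h = 12.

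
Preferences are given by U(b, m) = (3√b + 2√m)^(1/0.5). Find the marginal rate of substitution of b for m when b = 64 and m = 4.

For CES with ρ = 0.5, MRS = (3/2)·√(m/b).
At (64, 4): MRS = 0.375.
So at (64, 4) the consumer would give up 0.375 units of m for one more unit of b.

MRS = 0.375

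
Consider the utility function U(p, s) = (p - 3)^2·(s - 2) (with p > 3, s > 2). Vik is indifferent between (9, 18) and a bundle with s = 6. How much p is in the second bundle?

U(9, 18) = 576.
Set U(p, 6) = 576 and solve.
With s = 6: (6 − 2) = 4, so (p − 3)^2 = 576/4 = 144.
Taking the square root (with p > 3): p − 3 = 12, so p = 15.
Check: U(15, 6) = 576.

p = 15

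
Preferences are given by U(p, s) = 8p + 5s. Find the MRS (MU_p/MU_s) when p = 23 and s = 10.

MRS = 1.6

MU_p = 8, MU_s = 5, so MRS = 8/5 = 1.6 at every bundle.
At (23, 10): MRS = 1.6.
That is, one extra unit of p is worth 1.6 units of s at the margin.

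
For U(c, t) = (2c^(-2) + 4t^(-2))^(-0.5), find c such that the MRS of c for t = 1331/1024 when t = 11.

c = 8

For CES with ρ = -2, MRS = (2/4)·(t/c)^3.
Setting (2/4)·(11/c)^3 = 1331/1024 gives (11/c)^3 = 1331/512, so 11/c = 1.375 and c = 8.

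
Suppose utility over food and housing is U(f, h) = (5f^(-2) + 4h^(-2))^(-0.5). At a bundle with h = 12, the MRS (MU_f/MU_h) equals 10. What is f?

For CES with ρ = -2, MRS = (5/4)·(h/f)^3.
Setting (5/4)·(12/f)^3 = 10 gives (12/f)^3 = 8, so 12/f = 2 and f = 6.

f = 6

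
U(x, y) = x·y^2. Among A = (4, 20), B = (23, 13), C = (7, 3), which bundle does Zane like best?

Evaluate utility at each bundle:
U(A) = 1600.
U(B) = 3887.
U(C) = 63.
Highest utility is B, so B ≻ A ≻ C.

Bundle B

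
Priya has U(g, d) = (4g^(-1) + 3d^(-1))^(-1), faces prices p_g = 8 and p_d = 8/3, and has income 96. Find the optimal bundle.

g* = 8, d* = 12

For CES with ρ = -1, MRS = (4/3)·(d/g)^2.
Tangency: set MRS = p_g/p_d = 8/(8/3) = 3.
So (d/g)^2 = 2.25; taking the square root, d/g = 1.5, i.e. d = 1.5·g.
Substitute into the budget 8·g + (8/3)·d = 96: 12·g = 96, so g* = 8 and d* = 1.5·8 = 12.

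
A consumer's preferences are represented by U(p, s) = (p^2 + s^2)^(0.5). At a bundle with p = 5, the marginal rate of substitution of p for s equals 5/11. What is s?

s = 11

For CES with ρ = 2, MRS = (s/p)^(-1).
Setting (s/5)^(-1) = 5/11 gives s/5 = 2.2 and s = 11.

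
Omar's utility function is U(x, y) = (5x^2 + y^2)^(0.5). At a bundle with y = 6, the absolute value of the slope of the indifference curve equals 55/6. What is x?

x = 11

For CES with ρ = 2, MRS = (5/1)·(y/x)^(-1).
Setting (5/1)·(6/x)^(-1) = 55/6 gives (6/x)^(-1) = 11/6, so 6/x = 6/11 and x = 11.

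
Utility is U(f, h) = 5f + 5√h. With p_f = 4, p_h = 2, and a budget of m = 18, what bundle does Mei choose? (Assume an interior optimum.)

MU_f = 5, MU_h = 5/(2√h).
MRS = 5 ÷ (5/(2√h)).
Tangency: set MRS = p_f/p_h = 4/2 = 2.
MRS depends only on h: 2·√h = 2 ⇒ √h = 2/2 = 1 ⇒ h* = 1.
From the budget, 4·f = 18 − 2·1 = 16, so f* = 4.

f* = 4, h* = 1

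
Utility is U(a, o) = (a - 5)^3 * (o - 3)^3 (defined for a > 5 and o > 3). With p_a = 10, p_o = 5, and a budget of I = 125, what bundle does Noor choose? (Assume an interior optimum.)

a* = 8, o* = 9

MU_a = 3·(a−5)^2·(o−3)^3, MU_o = 3·(a−5)^3·(o−3)^2.
MRS = (o−3)/(a−5).
Tangency: set MRS = p_a/p_o = 10/5 = 2.
So (o − 3)/(a − 5) = 2, i.e. (o − 3) = 2·(a − 5).
Rewrite the budget in excess-of-subsistence terms: 10·(a − 5) + 5·(o − 3) = 125 − 10·5 − 5·3 = 60.
Substituting, 20·(a − 5) = 60, so a − 5 = 3 and a* = 8.
Then o − 3 = 2·3 = 6, so o* = 9.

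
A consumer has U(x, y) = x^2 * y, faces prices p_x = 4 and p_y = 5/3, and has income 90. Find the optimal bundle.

x* = 15, y* = 18

MU_x = 2·x·y and MU_y = x^2.
MRS = MU_x/MU_y = (2/1)·y/x.
Tangency: set MRS = p_x/p_y = 4/(5/3) = 2.4.
So (2/1)·y/x = 2.4, i.e. y = 1.2·x.
Substitute into the budget 4·x + (5/3)·y = 90: 6·x = 90, so x* = 15.
Then y* = 1.2·15 = 18.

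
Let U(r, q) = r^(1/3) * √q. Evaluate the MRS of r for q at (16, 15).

MRS = 0.625

MU_r = 1/3·r^(-2/3)·√q and MU_q = 0.5·r^(1/3)·q^(-0.5).
MRS = MU_r/MU_q = (2/3)·q/r.
At (16, 15): MRS = 0.625.
The indifference curve has slope −0.625 at this bundle.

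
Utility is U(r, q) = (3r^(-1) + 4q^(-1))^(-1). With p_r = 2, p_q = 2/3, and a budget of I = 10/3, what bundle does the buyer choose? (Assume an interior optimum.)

For CES with ρ = -1, MRS = (3/4)·(q/r)^2.
Tangency: set MRS = p_r/p_q = 2/(2/3) = 3.
So (q/r)^2 = 4; taking the square root, q/r = 2, i.e. q = 2·r.
Substitute into the budget 2·r + (2/3)·q = 10/3: (10/3)·r = 10/3, so r* = 1 and q* = 2·1 = 2.

r* = 1, q* = 2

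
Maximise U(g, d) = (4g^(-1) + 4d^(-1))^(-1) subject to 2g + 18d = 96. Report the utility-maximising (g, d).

For CES with ρ = -1, MRS = (d/g)^2.
Tangency: set MRS = p_g/p_d = 2/18 = 1/9.
So (d/g)^2 = 1/9; taking the square root, d/g = 1/3, i.e. d = (1/3)·g.
Substitute into the budget 2·g + 18·d = 96: 8·g = 96, so g* = 12 and d* = (1/3)·12 = 4.

g* = 12, d* = 4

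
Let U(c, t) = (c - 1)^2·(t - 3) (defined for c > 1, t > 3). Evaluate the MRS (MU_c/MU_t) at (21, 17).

MU_c = 2·(c−1)·(t−3), MU_t = (c−1)^2.
MRS = (2/1)·(t−3)/(c−1).
At (21, 17): MRS = 1.4.
That is, one extra unit of c is worth 1.4 units of t at the margin.

MRS = 1.4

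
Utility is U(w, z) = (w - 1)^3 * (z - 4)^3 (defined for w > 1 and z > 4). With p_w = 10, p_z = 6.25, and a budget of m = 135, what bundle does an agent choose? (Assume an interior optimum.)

w* = 6, z* = 12

MU_w = 3·(w−1)^2·(z−4)^3, MU_z = 3·(w−1)^3·(z−4)^2.
MRS = (z−4)/(w−1).
Tangency: set MRS = p_w/p_z = 10/6.25 = 1.6.
So (z − 4)/(w − 1) = 1.6, i.e. (z − 4) = 1.6·(w − 1).
Rewrite the budget in excess-of-subsistence terms: 10·(w − 1) + 6.25·(z − 4) = 135 − 10·1 − 6.25·4 = 100.
Substituting, 20·(w − 1) = 100, so w − 1 = 5 and w* = 6.
Then z − 4 = 1.6·5 = 8, so z* = 12.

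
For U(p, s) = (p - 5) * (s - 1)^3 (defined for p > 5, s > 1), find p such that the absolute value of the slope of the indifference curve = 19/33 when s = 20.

p = 16

MU_p = (s−1)^3, MU_s = 3·(p−5)·(s−1)^2.
MRS = (1/3)·(s−1)/(p−5).
Substitute s = 20: MRS = (19/3)/(p − 5). Setting this equal to 19/33 gives p − 5 = (19/3)/(19/33) = 11, so p = 16.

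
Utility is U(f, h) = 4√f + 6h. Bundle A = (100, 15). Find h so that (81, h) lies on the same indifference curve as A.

U(100, 15) = 130.
Set U(81, h) = 130 and solve.
With f = 81: √81 = 9, so 6h = 130 − 4·9 = 94 and h = 47/3.
Check: U(81, 47/3) = 130.

h = 47/3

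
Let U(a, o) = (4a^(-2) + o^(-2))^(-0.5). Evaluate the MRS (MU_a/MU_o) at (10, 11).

MRS = 1331/250

For CES with ρ = -2, MRS = (4/1)·(o/a)^3.
At (10, 11): MRS = 1331/250.
The indifference curve has slope −1331/250 at this bundle.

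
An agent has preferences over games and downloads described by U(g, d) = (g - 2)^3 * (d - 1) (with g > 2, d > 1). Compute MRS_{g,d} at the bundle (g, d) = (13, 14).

MRS = 39/11

MU_g = 3·(g−2)^2·(d−1), MU_d = (g−2)^3.
MRS = (3/1)·(d−1)/(g−2).
At (13, 14): MRS = 39/11.
That is, one extra unit of g is worth 39/11 units of d at the margin.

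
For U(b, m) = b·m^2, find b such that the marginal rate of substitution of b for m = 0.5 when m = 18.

MU_b = m^2 and MU_m = 2·b·m.
MRS = MU_b/MU_m = (1/2)·m/b.
Substitute m = 18: MRS = 9/b. Setting 9/b = 0.5 gives b = 9/0.5 = 18.

b = 18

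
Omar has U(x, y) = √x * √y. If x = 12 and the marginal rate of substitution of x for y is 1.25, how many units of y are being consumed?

y = 15

MU_x = 0.5·x^(-0.5)·√y and MU_y = 0.5·√x·y^(-0.5).
MRS = MU_x/MU_y = y/x.
Substitute x = 12: MRS = y/12. Setting y/12 = 1.25 gives y = 1.25·12 = 15.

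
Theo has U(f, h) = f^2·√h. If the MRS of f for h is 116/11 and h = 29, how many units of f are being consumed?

f = 11

MU_f = 2·f·√h and MU_h = 0.5·f^2·h^(-0.5).
MRS = MU_f/MU_h = (4)·h/f.
Substitute h = 29: MRS = 116/f. Setting 116/f = 116/11 gives f = 116/(116/11) = 11.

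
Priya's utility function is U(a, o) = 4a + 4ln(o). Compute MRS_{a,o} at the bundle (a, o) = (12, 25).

MU_a = 4, MU_o = 4/o.
MRS = 4 ÷ (4/o).
At (12, 25): MRS = 25.
That is, one extra unit of a is worth 25 units of o at the margin.

MRS = 25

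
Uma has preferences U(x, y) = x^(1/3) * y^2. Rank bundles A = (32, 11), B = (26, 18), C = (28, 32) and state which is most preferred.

Evaluate utility at each bundle:
U(A) = 384.151.
U(B) = 959.849.
U(C) = 3109.467.
Highest utility is C, so C ≻ B ≻ A.

Bundle C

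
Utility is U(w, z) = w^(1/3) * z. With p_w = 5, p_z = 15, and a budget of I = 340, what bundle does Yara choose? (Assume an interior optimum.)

w* = 17, z* = 17

MU_w = 1/3·w^(-2/3)·z and MU_z = w^(1/3).
MRS = MU_w/MU_z = (1/3)·z/w.
Tangency: set MRS = p_w/p_z = 5/15 = 1/3.
So (1/3)·z/w = 1/3, i.e. z = w.
Substitute into the budget 5·w + 15·z = 340: 20·w = 340, so w* = 17.
Then z* = 17.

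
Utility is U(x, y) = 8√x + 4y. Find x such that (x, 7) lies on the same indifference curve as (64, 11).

x = 100

U(64, 11) = 108.
Set U(x, 7) = 108 and solve.
With y = 7: 8√x = 108 − 4·7 = 80, so √x = 10 and x = 100.
Check: U(100, 7) = 108.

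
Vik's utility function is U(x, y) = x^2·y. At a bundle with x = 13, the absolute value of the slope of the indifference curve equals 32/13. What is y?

MU_x = 2·x·y and MU_y = x^2.
MRS = MU_x/MU_y = (2/1)·y/x.
Substitute x = 13: MRS = y/6.5. Setting y/6.5 = 32/13 gives y = (32/13)·6.5 = 16.

y = 16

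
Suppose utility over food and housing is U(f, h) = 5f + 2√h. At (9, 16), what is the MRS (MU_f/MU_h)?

MU_f = 5, MU_h = 2/(2√h).
MRS = 5 ÷ (2/(2√h)).
At (9, 16): MRS = 20.
The indifference curve has slope −20 at this bundle.

MRS = 20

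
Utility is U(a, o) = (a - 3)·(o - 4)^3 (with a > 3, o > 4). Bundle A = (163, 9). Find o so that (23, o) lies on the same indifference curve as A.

U(163, 9) = 20000.
Set U(23, o) = 20000 and solve.
With a = 23: (23 − 3) = 20, so (o − 4)^3 = 20000/20 = 1000.
Taking the cube root (with o > 4): o − 4 = 10, so o = 14.
Check: U(23, 14) = 20000.

o = 14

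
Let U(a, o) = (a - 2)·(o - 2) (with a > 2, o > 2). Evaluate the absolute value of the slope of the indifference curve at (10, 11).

MU_a = (o−2), MU_o = (a−2).
MRS = (o−2)/(a−2).
At (10, 11): MRS = 1.125.
That is, one extra unit of a is worth 1.125 units of o at the margin.

MRS = 1.125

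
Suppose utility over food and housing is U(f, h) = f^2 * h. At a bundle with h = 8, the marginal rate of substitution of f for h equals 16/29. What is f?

MU_f = 2·f·h and MU_h = f^2.
MRS = MU_f/MU_h = (2/1)·h/f.
Substitute h = 8: MRS = 16/f. Setting 16/f = 16/29 gives f = 16/(16/29) = 29.

f = 29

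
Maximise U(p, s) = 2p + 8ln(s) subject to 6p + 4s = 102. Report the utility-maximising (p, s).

p* = 13, s* = 6

MU_p = 2, MU_s = 8/s.
MRS = 2 ÷ (8/s).
Tangency: set MRS = p_p/p_s = 6/4 = 1.5.
MRS depends only on s: 0.25·s = 1.5 ⇒ s* = 1.5/0.25 = 6.
From the budget, 6·p = 102 − 4·6 = 78, so p* = 13.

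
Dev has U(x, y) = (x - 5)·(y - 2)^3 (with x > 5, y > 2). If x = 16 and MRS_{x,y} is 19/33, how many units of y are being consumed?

y = 21

MU_x = (y−2)^3, MU_y = 3·(x−5)·(y−2)^2.
MRS = (1/3)·(y−2)/(x−5).
Substitute x = 16: MRS = (y − 2)/33. Setting this equal to 19/33 gives y − 2 = (19/33)·33 = 19, so y = 21.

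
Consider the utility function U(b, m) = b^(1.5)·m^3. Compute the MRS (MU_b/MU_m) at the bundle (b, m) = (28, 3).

MRS = 3/56

MU_b = 1.5·√b·m^3 and MU_m = 3·b^(1.5)·m^2.
MRS = MU_b/MU_m = (0.5)·m/b.
At (28, 3): MRS = 3/56.
That is, one extra unit of b is worth 3/56 units of m at the margin.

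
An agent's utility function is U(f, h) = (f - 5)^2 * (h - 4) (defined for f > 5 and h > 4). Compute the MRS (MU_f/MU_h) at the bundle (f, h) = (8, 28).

MU_f = 2·(f−5)·(h−4), MU_h = (f−5)^2.
MRS = (2/1)·(h−4)/(f−5).
At (8, 28): MRS = 16.
That is, one extra unit of f is worth 16 units of h at the margin.

MRS = 16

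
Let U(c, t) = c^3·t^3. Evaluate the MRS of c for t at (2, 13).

MRS = 6.5

MU_c = 3·c^2·t^3 and MU_t = 3·c^3·t^2.
MRS = MU_c/MU_t = t/c.
At (2, 13): MRS = 6.5.
So at (2, 13) the consumer would give up 6.5 units of t for one more unit of c.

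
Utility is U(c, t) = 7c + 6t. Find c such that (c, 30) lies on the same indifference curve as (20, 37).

U(20, 37) = 362.
Set U(c, 30) = 362 and solve.
7c + 6·30 = 362 ⇒ 7c = 182 ⇒ c = 26.
Check: U(26, 30) = 362.

c = 26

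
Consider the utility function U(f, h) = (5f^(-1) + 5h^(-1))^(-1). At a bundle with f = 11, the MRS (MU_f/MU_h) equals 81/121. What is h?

For CES with ρ = -1, MRS = (h/f)^2.
Setting (h/11)^2 = 81/121 gives h/11 = 9/11 and h = 9.

h = 9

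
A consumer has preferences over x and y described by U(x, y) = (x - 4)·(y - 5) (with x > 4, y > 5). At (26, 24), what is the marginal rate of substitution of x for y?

MU_x = (y−5), MU_y = (x−4).
MRS = (y−5)/(x−4).
At (26, 24): MRS = 19/22.
The indifference curve has slope −19/22 at this bundle.

MRS = 19/22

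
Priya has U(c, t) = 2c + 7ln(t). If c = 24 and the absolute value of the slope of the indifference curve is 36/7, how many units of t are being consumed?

t = 18

MU_c = 2, MU_t = 7/t.
MRS = 2 ÷ (7/t).
MRS depends only on t: (2/7)·t = 36/7 ⇒ t = (36/7)/(2/7) = 18.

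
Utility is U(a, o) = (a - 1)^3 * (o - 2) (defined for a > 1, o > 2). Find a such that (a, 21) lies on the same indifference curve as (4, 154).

U(4, 154) = 4104.
Set U(a, 21) = 4104 and solve.
With o = 21: (21 − 2) = 19, so (a − 1)^3 = 4104/19 = 216.
Taking the cube root (with a > 1): a − 1 = 6, so a = 7.
Check: U(7, 21) = 4104.

a = 7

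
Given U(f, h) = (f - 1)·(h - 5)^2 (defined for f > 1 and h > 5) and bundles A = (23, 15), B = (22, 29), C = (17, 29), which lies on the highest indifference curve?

Bundle B

Evaluate utility at each bundle:
U(A) = 2200.
U(B) = 12096.
U(C) = 9216.
Highest utility is B, so B ≻ C ≻ A.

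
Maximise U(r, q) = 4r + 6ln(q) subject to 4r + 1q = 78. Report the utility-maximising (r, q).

r* = 18, q* = 6

MU_r = 4, MU_q = 6/q.
MRS = 4 ÷ (6/q).
Tangency: set MRS = p_r/p_q = 4/1 = 4.
MRS depends only on q: (2/3)·q = 4 ⇒ q* = 4/(2/3) = 6.
From the budget, 4·r = 78 − 1·6 = 72, so r* = 18.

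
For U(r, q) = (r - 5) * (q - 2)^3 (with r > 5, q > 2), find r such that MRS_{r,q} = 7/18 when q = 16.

r = 17

MU_r = (q−2)^3, MU_q = 3·(r−5)·(q−2)^2.
MRS = (1/3)·(q−2)/(r−5).
Substitute q = 16: MRS = (14/3)/(r − 5). Setting this equal to 7/18 gives r − 5 = (14/3)/(7/18) = 12, so r = 17.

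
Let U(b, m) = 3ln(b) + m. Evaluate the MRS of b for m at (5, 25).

MU_b = 3/b, MU_m = 1.
MRS = 3/b ÷ 1.
At (5, 25): MRS = 0.6.
That is, one extra unit of b is worth 0.6 units of m at the margin.

MRS = 0.6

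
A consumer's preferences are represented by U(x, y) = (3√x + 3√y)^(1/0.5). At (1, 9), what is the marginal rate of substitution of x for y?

MRS = 3

For CES with ρ = 0.5, MRS = √(y/x).
At (1, 9): MRS = 3.
So at (1, 9) the consumer would give up 3 units of y for one more unit of x.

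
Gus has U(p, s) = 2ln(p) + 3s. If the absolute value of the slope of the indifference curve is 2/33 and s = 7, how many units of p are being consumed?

MU_p = 2/p, MU_s = 3.
MRS = 2/p ÷ 3.
MRS depends only on p: (2/3)/p = 2/33 ⇒ p = (2/3)/(2/33) = 11.

p = 11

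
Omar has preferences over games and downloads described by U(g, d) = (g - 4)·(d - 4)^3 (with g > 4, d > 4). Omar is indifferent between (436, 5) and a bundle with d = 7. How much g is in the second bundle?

g = 20

U(436, 5) = 432.
Set U(g, 7) = 432 and solve.
With d = 7: (7 − 4)^3 = 27, so (g − 4) = 432/27 = 16.
So g = 4 + 16 = 20.
Check: U(20, 7) = 432.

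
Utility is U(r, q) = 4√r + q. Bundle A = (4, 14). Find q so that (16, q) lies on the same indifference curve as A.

q = 6

U(4, 14) = 22.
Set U(16, q) = 22 and solve.
With r = 16: √16 = 4, so q = 22 − 4·4 = 6.
Check: U(16, 6) = 22.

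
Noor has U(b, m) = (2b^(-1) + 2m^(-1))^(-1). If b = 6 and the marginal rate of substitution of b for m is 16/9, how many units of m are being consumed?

For CES with ρ = -1, MRS = (m/b)^2.
Setting (m/6)^2 = 16/9 gives m/6 = 4/3 and m = 8.

m = 8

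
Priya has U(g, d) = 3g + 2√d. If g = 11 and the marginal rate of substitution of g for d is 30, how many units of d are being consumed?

MU_g = 3, MU_d = 2/(2√d).
MRS = 3 ÷ (2/(2√d)).
MRS depends only on d: 3·√d = 30 ⇒ √d = 30/3 = 10 ⇒ d = 100.

d = 100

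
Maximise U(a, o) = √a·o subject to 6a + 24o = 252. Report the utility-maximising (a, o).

a* = 14, o* = 7

MU_a = 0.5·a^(-0.5)·o and MU_o = √a.
MRS = MU_a/MU_o = (0.5)·o/a.
Tangency: set MRS = p_a/p_o = 6/24 = 0.25.
So (0.5)·o/a = 0.25, i.e. o = 0.5·a.
Substitute into the budget 6·a + 24·o = 252: 18·a = 252, so a* = 14.
Then o* = 0.5·14 = 7.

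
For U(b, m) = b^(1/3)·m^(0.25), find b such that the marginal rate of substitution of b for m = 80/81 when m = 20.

MU_b = 1/3·b^(-2/3)·m^(0.25) and MU_m = 0.25·b^(1/3)·m^(-0.75).
MRS = MU_b/MU_m = (4/3)·m/b.
Substitute m = 20: MRS = (80/3)/b. Setting (80/3)/b = 80/81 gives b = (80/3)/(80/81) = 27.

b = 27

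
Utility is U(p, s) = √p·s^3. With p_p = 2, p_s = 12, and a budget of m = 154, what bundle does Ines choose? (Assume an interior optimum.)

p* = 11, s* = 11

MU_p = 0.5·p^(-0.5)·s^3 and MU_s = 3·√p·s^2.
MRS = MU_p/MU_s = (1/6)·s/p.
Tangency: set MRS = p_p/p_s = 2/12 = 1/6.
So (1/6)·s/p = 1/6, i.e. s = p.
Substitute into the budget 2·p + 12·s = 154: 14·p = 154, so p* = 11.
Then s* = 11.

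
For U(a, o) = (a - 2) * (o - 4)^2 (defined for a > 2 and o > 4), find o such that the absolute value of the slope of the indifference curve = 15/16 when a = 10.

o = 19

MU_a = (o−4)^2, MU_o = 2·(a−2)·(o−4).
MRS = (1/2)·(o−4)/(a−2).
Substitute a = 10: MRS = (o − 4)/16. Setting this equal to 15/16 gives o − 4 = (15/16)·16 = 15, so o = 19.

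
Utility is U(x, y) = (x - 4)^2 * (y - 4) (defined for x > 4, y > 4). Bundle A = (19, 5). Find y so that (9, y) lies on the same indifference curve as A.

y = 13

U(19, 5) = 225.
Set U(9, y) = 225 and solve.
With x = 9: (9 − 4)^2 = 25, so (y − 4) = 225/25 = 9.
So y = 4 + 9 = 13.
Check: U(9, 13) = 225.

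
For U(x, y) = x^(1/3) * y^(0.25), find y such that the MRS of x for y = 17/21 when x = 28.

y = 17

MU_x = 1/3·x^(-2/3)·y^(0.25) and MU_y = 0.25·x^(1/3)·y^(-0.75).
MRS = MU_x/MU_y = (4/3)·y/x.
Substitute x = 28: MRS = y/21. Setting y/21 = 17/21 gives y = (17/21)·21 = 17.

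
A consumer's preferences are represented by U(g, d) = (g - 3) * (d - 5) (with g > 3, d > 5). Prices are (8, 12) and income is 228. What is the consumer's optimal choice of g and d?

MU_g = (d−5), MU_d = (g−3).
MRS = (d−5)/(g−3).
Tangency: set MRS = p_g/p_d = 8/12 = 2/3.
So (d − 5)/(g − 3) = 2/3, i.e. (d − 5) = (2/3)·(g − 3).
Rewrite the budget in excess-of-subsistence terms: 8·(g − 3) + 12·(d − 5) = 228 − 8·3 − 12·5 = 144.
Substituting, 16·(g − 3) = 144, so g − 3 = 9 and g* = 12.
Then d − 5 = (2/3)·9 = 6, so d* = 11.

g* = 12, d* = 11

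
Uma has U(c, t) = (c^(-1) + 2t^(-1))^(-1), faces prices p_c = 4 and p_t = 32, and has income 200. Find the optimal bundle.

For CES with ρ = -1, MRS = (1/2)·(t/c)^2.
Tangency: set MRS = p_c/p_t = 4/32 = 0.125.
So (t/c)^2 = 0.25; taking the square root, t/c = 0.5, i.e. t = 0.5·c.
Substitute into the budget 4·c + 32·t = 200: 20·c = 200, so c* = 10 and t* = 0.5·10 = 5.

c* = 10, t* = 5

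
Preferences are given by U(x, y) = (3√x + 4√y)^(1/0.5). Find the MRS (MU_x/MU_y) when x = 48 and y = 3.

MRS = 3/16

For CES with ρ = 0.5, MRS = (3/4)·√(y/x).
At (48, 3): MRS = 3/16.
So at (48, 3) the consumer would give up 3/16 units of y for one more unit of x.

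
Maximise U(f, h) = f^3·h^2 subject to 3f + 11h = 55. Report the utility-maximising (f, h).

f* = 11, h* = 2

MU_f = 3·f^2·h^2 and MU_h = 2·f^3·h.
MRS = MU_f/MU_h = (3/2)·h/f.
Tangency: set MRS = p_f/p_h = 3/11.
So (3/2)·h/f = 3/11, i.e. h = (2/11)·f.
Substitute into the budget 3·f + 11·h = 55: 5·f = 55, so f* = 11.
Then h* = (2/11)·11 = 2.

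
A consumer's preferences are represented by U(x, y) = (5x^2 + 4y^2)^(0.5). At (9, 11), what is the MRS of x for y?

For CES with ρ = 2, MRS = (5/4)·(y/x)^(-1).
At (9, 11): MRS = 45/44.
That is, one extra unit of x is worth 45/44 units of y at the margin.

MRS = 45/44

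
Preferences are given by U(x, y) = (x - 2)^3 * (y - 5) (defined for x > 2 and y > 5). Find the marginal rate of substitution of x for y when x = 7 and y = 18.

MU_x = 3·(x−2)^2·(y−5), MU_y = (x−2)^3.
MRS = (3/1)·(y−5)/(x−2).
At (7, 18): MRS = 7.8.
That is, one extra unit of x is worth 7.8 units of y at the margin.

MRS = 7.8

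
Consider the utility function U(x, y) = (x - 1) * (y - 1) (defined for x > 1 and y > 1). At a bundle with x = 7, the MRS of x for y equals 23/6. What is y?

y = 24

MU_x = (y−1), MU_y = (x−1).
MRS = (y−1)/(x−1).
Substitute x = 7: MRS = (y − 1)/6. Setting this equal to 23/6 gives y − 1 = (23/6)·6 = 23, so y = 24.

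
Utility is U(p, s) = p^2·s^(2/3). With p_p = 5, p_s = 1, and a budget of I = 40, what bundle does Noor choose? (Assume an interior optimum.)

MU_p = 2·p·s^(2/3) and MU_s = 2/3·p^2·s^(-1/3).
MRS = MU_p/MU_s = (3)·s/p.
Tangency: set MRS = p_p/p_s = 5/1 = 5.
So (3)·s/p = 5, i.e. s = (5/3)·p.
Substitute into the budget 5·p + 1·s = 40: (20/3)·p = 40, so p* = 6.
Then s* = (5/3)·6 = 10.

p* = 6, s* = 10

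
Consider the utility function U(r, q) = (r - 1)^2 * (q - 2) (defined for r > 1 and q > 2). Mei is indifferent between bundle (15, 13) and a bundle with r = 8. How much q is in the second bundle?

U(15, 13) = 2156.
Set U(8, q) = 2156 and solve.
With r = 8: (8 − 1)^2 = 49, so (q − 2) = 2156/49 = 44.
So q = 2 + 44 = 46.
Check: U(8, 46) = 2156.

q = 46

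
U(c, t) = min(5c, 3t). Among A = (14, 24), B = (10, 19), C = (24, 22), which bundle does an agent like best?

Evaluate utility at each bundle:
U(A) = 70.
U(B) = 50.
U(C) = 66.
Highest utility is A, so A ≻ C ≻ B.

Bundle A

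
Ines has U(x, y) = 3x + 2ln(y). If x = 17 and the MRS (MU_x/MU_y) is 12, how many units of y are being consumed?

MU_x = 3, MU_y = 2/y.
MRS = 3 ÷ (2/y).
MRS depends only on y: 1.5·y = 12 ⇒ y = 12/1.5 = 8.

y = 8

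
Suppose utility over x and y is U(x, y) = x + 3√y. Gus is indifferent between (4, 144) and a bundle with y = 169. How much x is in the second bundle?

U(4, 144) = 40.
Set U(x, 169) = 40 and solve.
With y = 169: √169 = 13, so x = 40 − 3·13 = 1.
Check: U(1, 169) = 40.

x = 1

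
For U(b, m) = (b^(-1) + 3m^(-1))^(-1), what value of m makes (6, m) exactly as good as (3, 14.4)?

U depends on (b, m) only through S = b^(-1) + 3m^(-1), so equal utility means equal S. At (3, 14.4): S = 13/24.
With b = 6: 6^(-1) = 1/6, so 3m^(-1) = 13/24 − 1/6 = 0.375, i.e. m^(-1) = 0.125.
Hence m = 1/0.125 = 8.
Check: U(6, 8) = 1.8462.

m = 8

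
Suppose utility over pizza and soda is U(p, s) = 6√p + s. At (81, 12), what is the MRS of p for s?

MRS = 1/3

MU_p = 6/(2√p), MU_s = 1.
MRS = 6/(2√p) ÷ 1.
At (81, 12): MRS = 1/3.
That is, one extra unit of p is worth 1/3 units of s at the margin.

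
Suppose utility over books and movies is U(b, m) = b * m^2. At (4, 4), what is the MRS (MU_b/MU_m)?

MRS = 0.5

MU_b = m^2 and MU_m = 2·b·m.
MRS = MU_b/MU_m = (1/2)·m/b.
At (4, 4): MRS = 0.5.
That is, one extra unit of b is worth 0.5 units of m at the margin.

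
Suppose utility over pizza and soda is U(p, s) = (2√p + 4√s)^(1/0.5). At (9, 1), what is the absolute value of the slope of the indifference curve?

For CES with ρ = 0.5, MRS = (2/4)·√(s/p).
At (9, 1): MRS = 1/6.
That is, one extra unit of p is worth 1/6 units of s at the margin.

MRS = 1/6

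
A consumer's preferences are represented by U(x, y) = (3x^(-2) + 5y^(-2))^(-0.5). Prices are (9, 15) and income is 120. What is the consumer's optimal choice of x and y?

x* = 5, y* = 5

For CES with ρ = -2, MRS = (3/5)·(y/x)^3.
Tangency: set MRS = p_x/p_y = 9/15 = 0.6.
So (y/x)^3 = 1; taking the cube root, y/x = 1, i.e. y = x.
Substitute into the budget 9·x + 15·y = 120: 24·x = 120, so x* = 5 and y* = 5.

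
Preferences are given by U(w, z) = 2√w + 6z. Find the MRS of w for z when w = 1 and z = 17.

MRS = 1/6

MU_w = 2/(2√w), MU_z = 6.
MRS = 2/(2√w) ÷ 6.
At (1, 17): MRS = 1/6.
The indifference curve has slope −1/6 at this bundle.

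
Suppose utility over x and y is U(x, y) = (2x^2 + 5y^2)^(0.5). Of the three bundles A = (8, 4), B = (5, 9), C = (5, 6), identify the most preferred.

Bundle B

Evaluate utility at each bundle:
U(A) = 14.422.
U(B) = 21.331.
U(C) = 15.166.
Highest utility is B, so B ≻ C ≻ A.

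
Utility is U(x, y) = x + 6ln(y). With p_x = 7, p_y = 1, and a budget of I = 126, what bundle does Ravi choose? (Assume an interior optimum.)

MU_x = 1, MU_y = 6/y.
MRS = 1 ÷ (6/y).
Tangency: set MRS = p_x/p_y = 7/1 = 7.
MRS depends only on y: (1/6)·y = 7 ⇒ y* = 7/(1/6) = 42.
From the budget, 7·x = 126 − 1·42 = 84, so x* = 12.

x* = 12, y* = 42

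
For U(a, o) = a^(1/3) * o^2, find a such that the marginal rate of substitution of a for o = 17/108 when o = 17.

MU_a = 1/3·a^(-2/3)·o^2 and MU_o = 2·a^(1/3)·o.
MRS = MU_a/MU_o = (1/6)·o/a.
Substitute o = 17: MRS = (17/6)/a. Setting (17/6)/a = 17/108 gives a = (17/6)/(17/108) = 18.

a = 18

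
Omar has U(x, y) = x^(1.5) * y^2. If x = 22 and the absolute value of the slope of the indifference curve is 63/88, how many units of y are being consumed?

MU_x = 1.5·√x·y^2 and MU_y = 2·x^(1.5)·y.
MRS = MU_x/MU_y = (0.75)·y/x.
Substitute x = 22: MRS = y/(88/3). Setting y/(88/3) = 63/88 gives y = (63/88)·(88/3) = 21.

y = 21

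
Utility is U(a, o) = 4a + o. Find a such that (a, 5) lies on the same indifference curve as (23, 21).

a = 27

U(23, 21) = 113.
Set U(a, 5) = 113 and solve.
4a + 5 = 113 ⇒ 4a = 108 ⇒ a = 27.
Check: U(27, 5) = 113.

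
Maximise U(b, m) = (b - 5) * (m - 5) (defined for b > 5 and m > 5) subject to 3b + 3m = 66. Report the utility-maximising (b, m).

MU_b = (m−5), MU_m = (b−5).
MRS = (m−5)/(b−5).
Tangency: set MRS = p_b/p_m = 3/3 = 1.
So (m − 5)/(b − 5) = 1, i.e. (m − 5) = (b − 5).
Rewrite the budget in excess-of-subsistence terms: 3·(b − 5) + 3·(m − 5) = 66 − 3·5 − 3·5 = 36.
Substituting, 6·(b − 5) = 36, so b − 5 = 6 and b* = 11.
Then m − 5 = 6, so m* = 11.

b* = 11, m* = 11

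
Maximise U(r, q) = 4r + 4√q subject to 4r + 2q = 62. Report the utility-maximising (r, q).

MU_r = 4, MU_q = 4/(2√q).
MRS = 4 ÷ (4/(2√q)).
Tangency: set MRS = p_r/p_q = 4/2 = 2.
MRS depends only on q: 2·√q = 2 ⇒ √q = 2/2 = 1 ⇒ q* = 1.
From the budget, 4·r = 62 − 2·1 = 60, so r* = 15.

r* = 15, q* = 1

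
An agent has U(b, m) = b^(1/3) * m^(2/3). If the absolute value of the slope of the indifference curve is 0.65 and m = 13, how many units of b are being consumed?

MU_b = 1/3·b^(-2/3)·m^(2/3) and MU_m = 2/3·b^(1/3)·m^(-1/3).
MRS = MU_b/MU_m = (0.5)·m/b.
Substitute m = 13: MRS = 6.5/b. Setting 6.5/b = 0.65 gives b = 6.5/0.65 = 10.

b = 10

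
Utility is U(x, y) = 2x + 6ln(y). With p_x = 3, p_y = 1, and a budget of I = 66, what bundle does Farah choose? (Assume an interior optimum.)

x* = 19, y* = 9

MU_x = 2, MU_y = 6/y.
MRS = 2 ÷ (6/y).
Tangency: set MRS = p_x/p_y = 3/1 = 3.
MRS depends only on y: (1/3)·y = 3 ⇒ y* = 3/(1/3) = 9.
From the budget, 3·x = 66 − 1·9 = 57, so x* = 19.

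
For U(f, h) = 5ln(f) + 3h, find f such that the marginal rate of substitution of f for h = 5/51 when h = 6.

MU_f = 5/f, MU_h = 3.
MRS = 5/f ÷ 3.
MRS depends only on f: (5/3)/f = 5/51 ⇒ f = (5/3)/(5/51) = 17.

f = 17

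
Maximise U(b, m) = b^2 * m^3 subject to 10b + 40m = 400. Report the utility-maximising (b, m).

MU_b = 2·b·m^3 and MU_m = 3·b^2·m^2.
MRS = MU_b/MU_m = (2/3)·m/b.
Tangency: set MRS = p_b/p_m = 10/40 = 0.25.
So (2/3)·m/b = 0.25, i.e. m = 0.375·b.
Substitute into the budget 10·b + 40·m = 400: 25·b = 400, so b* = 16.
Then m* = 0.375·16 = 6.

b* = 16, m* = 6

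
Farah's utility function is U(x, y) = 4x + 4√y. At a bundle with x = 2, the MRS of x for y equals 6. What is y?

MU_x = 4, MU_y = 4/(2√y).
MRS = 4 ÷ (4/(2√y)).
MRS depends only on y: 2·√y = 6 ⇒ √y = 6/2 = 3 ⇒ y = 9.

y = 9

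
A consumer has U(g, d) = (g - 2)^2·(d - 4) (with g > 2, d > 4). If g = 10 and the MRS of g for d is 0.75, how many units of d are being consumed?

d = 7

MU_g = 2·(g−2)·(d−4), MU_d = (g−2)^2.
MRS = (2/1)·(d−4)/(g−2).
Substitute g = 10: MRS = (d − 4)/4. Setting this equal to 0.75 gives d − 4 = 0.75·4 = 3, so d = 7.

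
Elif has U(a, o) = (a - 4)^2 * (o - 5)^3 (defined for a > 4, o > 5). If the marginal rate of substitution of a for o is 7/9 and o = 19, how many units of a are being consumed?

a = 16

MU_a = 2·(a−4)·(o−5)^3, MU_o = 3·(a−4)^2·(o−5)^2.
MRS = (2/3)·(o−5)/(a−4).
Substitute o = 19: MRS = (28/3)/(a − 4). Setting this equal to 7/9 gives a − 4 = (28/3)/(7/9) = 12, so a = 16.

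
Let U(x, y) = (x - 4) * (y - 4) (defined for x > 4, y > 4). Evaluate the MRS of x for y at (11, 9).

MU_x = (y−4), MU_y = (x−4).
MRS = (y−4)/(x−4).
At (11, 9): MRS = 5/7.
The indifference curve has slope −5/7 at this bundle.

MRS = 5/7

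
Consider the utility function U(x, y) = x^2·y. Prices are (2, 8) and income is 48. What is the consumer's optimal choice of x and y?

x* = 16, y* = 2

MU_x = 2·x·y and MU_y = x^2.
MRS = MU_x/MU_y = (2/1)·y/x.
Tangency: set MRS = p_x/p_y = 2/8 = 0.25.
So (2/1)·y/x = 0.25, i.e. y = 0.125·x.
Substitute into the budget 2·x + 8·y = 48: 3·x = 48, so x* = 16.
Then y* = 0.125·16 = 2.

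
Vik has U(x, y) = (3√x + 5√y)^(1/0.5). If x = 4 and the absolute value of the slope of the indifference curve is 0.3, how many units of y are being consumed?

For CES with ρ = 0.5, MRS = (3/5)·√(y/x).
Setting (3/5)·√(y/4) = 0.3 gives √(y/4) = 0.5, so y/4 = 0.25 and y = 1.

y = 1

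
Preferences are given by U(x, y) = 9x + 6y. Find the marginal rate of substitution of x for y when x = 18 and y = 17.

MU_x = 9, MU_y = 6, so MRS = 9/6 = 1.5 at every bundle.
At (18, 17): MRS = 1.5.
So at (18, 17) the consumer would give up 1.5 units of y for one more unit of x.

MRS = 1.5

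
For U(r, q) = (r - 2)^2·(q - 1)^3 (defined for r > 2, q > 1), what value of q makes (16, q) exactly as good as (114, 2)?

U(114, 2) = 12544.
Set U(16, q) = 12544 and solve.
With r = 16: (16 − 2)^2 = 196, so (q − 1)^3 = 12544/196 = 64.
Taking the cube root (with q > 1): q − 1 = 4, so q = 5.
Check: U(16, 5) = 12544.

q = 5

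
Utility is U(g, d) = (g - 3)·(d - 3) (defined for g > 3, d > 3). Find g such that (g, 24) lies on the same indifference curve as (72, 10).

U(72, 10) = 483.
Set U(g, 24) = 483 and solve.
With d = 24: (24 − 3) = 21, so (g − 3) = 483/21 = 23.
So g = 3 + 23 = 26.
Check: U(26, 24) = 483.

g = 26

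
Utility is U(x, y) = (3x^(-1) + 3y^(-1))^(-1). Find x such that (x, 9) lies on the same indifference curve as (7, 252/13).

U depends on (x, y) only through S = 3x^(-1) + 3y^(-1), so equal utility means equal S. At (7, 252/13): S = 7/12.
With y = 9: 3·9^(-1) = 1/3, so 3x^(-1) = 7/12 − 1/3 = 0.25, i.e. x^(-1) = 1/12.
Hence x = 1/(1/12) = 12.
Check: U(12, 9) = 1.7143.

x = 12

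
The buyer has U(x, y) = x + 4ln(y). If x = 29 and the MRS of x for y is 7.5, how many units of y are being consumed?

y = 30

MU_x = 1, MU_y = 4/y.
MRS = 1 ÷ (4/y).
MRS depends only on y: 0.25·y = 7.5 ⇒ y = 7.5/0.25 = 30.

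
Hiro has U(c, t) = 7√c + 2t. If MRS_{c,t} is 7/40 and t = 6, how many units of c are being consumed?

MU_c = 7/(2√c), MU_t = 2.
MRS = 7/(2√c) ÷ 2.
MRS depends only on c: 1.75/√c = 7/40 ⇒ √c = 1.75/(7/40) = 10 ⇒ c = 100.

c = 100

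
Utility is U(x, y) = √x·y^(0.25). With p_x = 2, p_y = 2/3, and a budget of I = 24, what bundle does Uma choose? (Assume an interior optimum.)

MU_x = 0.5·x^(-0.5)·y^(0.25) and MU_y = 0.25·√x·y^(-0.75).
MRS = MU_x/MU_y = (2)·y/x.
Tangency: set MRS = p_x/p_y = 2/(2/3) = 3.
So (2)·y/x = 3, i.e. y = 1.5·x.
Substitute into the budget 2·x + (2/3)·y = 24: 3·x = 24, so x* = 8.
Then y* = 1.5·8 = 12.

x* = 8, y* = 12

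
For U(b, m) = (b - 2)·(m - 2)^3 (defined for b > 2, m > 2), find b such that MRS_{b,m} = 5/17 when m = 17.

b = 19

MU_b = (m−2)^3, MU_m = 3·(b−2)·(m−2)^2.
MRS = (1/3)·(m−2)/(b−2).
Substitute m = 17: MRS = 5/(b − 2). Setting this equal to 5/17 gives b − 2 = 5/(5/17) = 17, so b = 19.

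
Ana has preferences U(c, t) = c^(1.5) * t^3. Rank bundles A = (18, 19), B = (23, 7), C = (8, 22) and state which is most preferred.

Bundle A

Evaluate utility at each bundle:
U(A) = 523804.905.
U(B) = 37834.315.
U(C) = 240936.736.
Highest utility is A, so A ≻ C ≻ B.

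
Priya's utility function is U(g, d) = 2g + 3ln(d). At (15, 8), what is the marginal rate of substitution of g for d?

MRS = 16/3

MU_g = 2, MU_d = 3/d.
MRS = 2 ÷ (3/d).
At (15, 8): MRS = 16/3.
So at (15, 8) the consumer would give up 16/3 units of d for one more unit of g.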